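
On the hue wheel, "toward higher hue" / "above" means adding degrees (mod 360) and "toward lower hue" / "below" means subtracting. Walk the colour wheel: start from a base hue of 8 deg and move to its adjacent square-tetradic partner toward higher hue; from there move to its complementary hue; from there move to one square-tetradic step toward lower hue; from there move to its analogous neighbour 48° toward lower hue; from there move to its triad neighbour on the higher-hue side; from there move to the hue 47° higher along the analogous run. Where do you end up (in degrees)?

square ↑ +90°: 8 + 90 = 98°
complement +180°: 98 + 180 = 278°
square ↓ −90°: 278 − 90 = 188°
analog 48° ↓ −48°: 188 − 48 = 140°
triadic ↑ +120°: 140 + 120 = 260°
analog 47° ↑ +47°: 260 + 47 = 307°

307°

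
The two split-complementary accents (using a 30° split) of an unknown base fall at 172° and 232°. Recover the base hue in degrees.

The accents sit 30° either side of the complement, so the complement is their short-arc midpoint on the wheel.
Short-arc midpoint of 172° and 232°: 202°.
Base is 180° from the complement: 202 − 180 = 22°

22°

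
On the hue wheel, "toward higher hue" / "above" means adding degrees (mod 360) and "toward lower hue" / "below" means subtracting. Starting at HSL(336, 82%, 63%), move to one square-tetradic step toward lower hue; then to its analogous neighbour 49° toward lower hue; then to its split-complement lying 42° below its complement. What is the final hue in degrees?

335°

square ↓ −90°: 336 − 90 = 246°
analog 49° ↓ −49°: 246 − 49 = 197°
split-comp 42° ↓ +138°: 197 + 138 = 335°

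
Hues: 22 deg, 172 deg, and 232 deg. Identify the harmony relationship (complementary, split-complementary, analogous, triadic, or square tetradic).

split-complementary

Sort the hues: 22°, 172°, 232°.
Successive gaps around the wheel: 150°, 60°, 150°.
Two 150° gaps and one 60° gap — a base hue opposite a pair of accents 30° either side of its complement — is the split-complementary pattern.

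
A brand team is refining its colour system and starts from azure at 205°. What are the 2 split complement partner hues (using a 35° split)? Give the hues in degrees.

350° and 60°

Split-complementary hues sit 35° either side of the complement.
Complement of 205°: 205 + 180 = 385 → 385 − 360 = 25°
25 − 35 = -10 → -10 + 360 = 350°
25 + 35 = 60°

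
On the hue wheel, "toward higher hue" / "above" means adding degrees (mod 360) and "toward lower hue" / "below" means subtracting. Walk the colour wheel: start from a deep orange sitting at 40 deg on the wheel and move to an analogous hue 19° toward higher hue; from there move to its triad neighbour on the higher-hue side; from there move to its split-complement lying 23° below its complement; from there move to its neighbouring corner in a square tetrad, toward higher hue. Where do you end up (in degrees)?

66°

analog 19° ↑ +19°: 40 + 19 = 59°
triadic ↑ +120°: 59 + 120 = 179°
split-comp 23° ↓ +157°: 179 + 157 = 336°
square ↑ +90°: 336 + 90 = 426 → 426 − 360 = 66°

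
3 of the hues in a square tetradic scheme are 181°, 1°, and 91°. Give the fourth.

A square tetradic scheme places four hues every 90°.
The full set through 1° is {1°, 91°, 181°, 271°}.
Given {1°, 91°, 181°}, the missing hue is 271°.

271°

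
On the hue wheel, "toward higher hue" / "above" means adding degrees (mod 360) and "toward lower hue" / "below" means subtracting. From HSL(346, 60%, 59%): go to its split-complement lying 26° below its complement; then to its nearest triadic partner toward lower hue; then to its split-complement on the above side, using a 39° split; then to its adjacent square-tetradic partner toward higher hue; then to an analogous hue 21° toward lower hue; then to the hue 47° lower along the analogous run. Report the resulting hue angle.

+154° (split-comp 26° ↓): 346 + 154 = 500 → 500 − 360 = 140°
−120° (triadic ↓): 140 − 120 = 20°
+219° (split-comp 39° ↑): 20 + 219 = 239°
+90° (square ↑): 239 + 90 = 329°
−21° (analog 21° ↓): 329 − 21 = 308°
−47° (analog 47° ↓): 308 − 47 = 261°

261°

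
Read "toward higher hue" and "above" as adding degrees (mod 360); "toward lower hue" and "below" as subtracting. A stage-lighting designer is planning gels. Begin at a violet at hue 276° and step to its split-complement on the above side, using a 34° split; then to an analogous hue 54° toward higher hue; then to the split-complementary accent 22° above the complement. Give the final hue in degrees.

26°

+214° (split-comp 34° ↑): 276 + 214 = 490 → 490 − 360 = 130°
+54° (analog 54° ↑): 130 + 54 = 184°
+202° (split-comp 22° ↑): 184 + 202 = 386 → 386 − 360 = 26°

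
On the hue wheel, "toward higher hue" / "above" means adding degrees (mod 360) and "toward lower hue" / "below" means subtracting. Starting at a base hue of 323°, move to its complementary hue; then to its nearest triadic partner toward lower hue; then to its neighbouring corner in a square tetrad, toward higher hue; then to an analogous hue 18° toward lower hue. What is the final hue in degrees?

95°

complement +180°: 323 + 180 = 503 → 503 − 360 = 143°
triadic ↓ −120°: 143 − 120 = 23°
square ↑ +90°: 23 + 90 = 113°
analog 18° ↓ −18°: 113 − 18 = 95°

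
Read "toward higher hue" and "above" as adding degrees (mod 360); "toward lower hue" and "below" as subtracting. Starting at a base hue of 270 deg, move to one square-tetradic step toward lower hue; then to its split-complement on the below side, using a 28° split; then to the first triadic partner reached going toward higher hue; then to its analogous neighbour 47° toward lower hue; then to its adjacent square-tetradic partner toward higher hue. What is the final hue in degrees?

−90° (square ↓): 270 − 90 = 180°
+152° (split-comp 28° ↓): 180 + 152 = 332°
+120° (triadic ↑): 332 + 120 = 452 → 452 − 360 = 92°
−47° (analog 47° ↓): 92 − 47 = 45°
+90° (square ↑): 45 + 90 = 135°

135°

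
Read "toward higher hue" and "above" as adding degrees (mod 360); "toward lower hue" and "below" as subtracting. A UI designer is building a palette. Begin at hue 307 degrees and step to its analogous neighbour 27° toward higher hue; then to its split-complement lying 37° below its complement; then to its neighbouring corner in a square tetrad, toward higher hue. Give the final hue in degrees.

207°

307 + 27 = 334°   (analog 27° ↑)
334 + 143 = 477 → 477 − 360 = 117°   (split-comp 37° ↓)
117 + 90 = 207°   (square ↑)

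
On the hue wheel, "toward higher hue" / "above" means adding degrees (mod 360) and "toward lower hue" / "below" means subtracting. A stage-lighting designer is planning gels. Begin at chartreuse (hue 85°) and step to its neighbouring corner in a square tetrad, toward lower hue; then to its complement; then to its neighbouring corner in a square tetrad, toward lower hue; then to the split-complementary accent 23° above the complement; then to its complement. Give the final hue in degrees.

−90° (square ↓): 85 − 90 = -5 → -5 + 360 = 355°
+180° (complement): 355 + 180 = 535 → 535 − 360 = 175°
−90° (square ↓): 175 − 90 = 85°
+203° (split-comp 23° ↑): 85 + 203 = 288°
+180° (complement): 288 + 180 = 468 → 468 − 360 = 108°

108°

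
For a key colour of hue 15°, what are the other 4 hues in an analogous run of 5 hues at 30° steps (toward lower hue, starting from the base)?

Analogous hues sit every 30° along the wheel.
15 − 30 = -15 → -15 + 360 = 345°
15 − 60 = -45 → -45 + 360 = 315°
15 − 90 = -75 → -75 + 360 = 285°
15 − 120 = -105 → -105 + 360 = 255°

345°, 315°, 285°, 255°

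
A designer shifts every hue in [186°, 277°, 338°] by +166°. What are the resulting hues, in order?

186 + 166 = 352°
277 + 166 = 443 → 443 − 360 = 83°
338 + 166 = 504 → 504 − 360 = 144°

352°, 83°, 144°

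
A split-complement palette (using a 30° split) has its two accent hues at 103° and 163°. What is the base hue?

313°

The accents sit 30° either side of the complement, so the complement is their short-arc midpoint on the wheel.
Short-arc midpoint of 103° and 163°: 133°.
Base is 180° from the complement: 133 − 180 = -47 → -47 + 360 = 313°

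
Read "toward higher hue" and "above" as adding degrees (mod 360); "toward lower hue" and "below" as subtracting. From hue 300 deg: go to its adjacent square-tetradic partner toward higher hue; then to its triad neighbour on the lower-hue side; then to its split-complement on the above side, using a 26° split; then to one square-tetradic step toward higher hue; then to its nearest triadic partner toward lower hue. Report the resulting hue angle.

+90° (square ↑): 300 + 90 = 390 → 390 − 360 = 30°
−120° (triadic ↓): 30 − 120 = -90 → -90 + 360 = 270°
+206° (split-comp 26° ↑): 270 + 206 = 476 → 476 − 360 = 116°
+90° (square ↑): 116 + 90 = 206°
−120° (triadic ↓): 206 − 120 = 86°

86°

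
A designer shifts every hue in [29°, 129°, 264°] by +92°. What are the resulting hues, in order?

121°, 221°, 356°

29 + 92 = 121°
129 + 92 = 221°
264 + 92 = 356°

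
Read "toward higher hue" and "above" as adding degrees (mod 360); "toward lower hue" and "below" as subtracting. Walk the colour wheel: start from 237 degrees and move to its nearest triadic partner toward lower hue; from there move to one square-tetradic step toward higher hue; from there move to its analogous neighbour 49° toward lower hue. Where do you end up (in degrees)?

triadic ↓ −120°: 237 − 120 = 117°
square ↑ +90°: 117 + 90 = 207°
analog 49° ↓ −49°: 207 − 49 = 158°

158°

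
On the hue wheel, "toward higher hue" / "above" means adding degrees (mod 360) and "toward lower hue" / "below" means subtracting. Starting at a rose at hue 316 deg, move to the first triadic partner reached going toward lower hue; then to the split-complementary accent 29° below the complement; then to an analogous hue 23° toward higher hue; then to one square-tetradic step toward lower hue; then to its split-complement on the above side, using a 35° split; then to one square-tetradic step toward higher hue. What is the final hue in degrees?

triadic ↓ −120°: 316 − 120 = 196°
split-comp 29° ↓ +151°: 196 + 151 = 347°
analog 23° ↑ +23°: 347 + 23 = 370 → 370 − 360 = 10°
square ↓ −90°: 10 − 90 = -80 → -80 + 360 = 280°
split-comp 35° ↑ +215°: 280 + 215 = 495 → 495 − 360 = 135°
square ↑ +90°: 135 + 90 = 225°

225°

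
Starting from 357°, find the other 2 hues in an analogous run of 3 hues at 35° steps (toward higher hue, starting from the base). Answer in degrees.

Analogous hues sit every 35° along the wheel.
357 + 35 = 392 → 392 − 360 = 32°
357 + 70 = 427 → 427 − 360 = 67°

32° and 67°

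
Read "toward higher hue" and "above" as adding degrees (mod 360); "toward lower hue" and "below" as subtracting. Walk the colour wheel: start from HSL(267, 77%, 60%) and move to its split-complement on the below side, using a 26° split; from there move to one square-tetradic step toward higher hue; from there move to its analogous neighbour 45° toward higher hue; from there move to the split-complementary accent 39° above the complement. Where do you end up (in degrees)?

split-comp 26° ↓ +154°: 267 + 154 = 421 → 421 − 360 = 61°
square ↑ +90°: 61 + 90 = 151°
analog 45° ↑ +45°: 151 + 45 = 196°
split-comp 39° ↑ +219°: 196 + 219 = 415 → 415 − 360 = 55°

55°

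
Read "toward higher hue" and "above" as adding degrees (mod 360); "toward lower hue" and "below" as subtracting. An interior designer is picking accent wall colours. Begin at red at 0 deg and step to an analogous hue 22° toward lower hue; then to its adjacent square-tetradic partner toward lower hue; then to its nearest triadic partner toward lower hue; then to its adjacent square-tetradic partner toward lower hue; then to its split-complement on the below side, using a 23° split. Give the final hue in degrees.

analog 22° ↓ −22°: 0 − 22 = -22 → -22 + 360 = 338°
square ↓ −90°: 338 − 90 = 248°
triadic ↓ −120°: 248 − 120 = 128°
square ↓ −90°: 128 − 90 = 38°
split-comp 23° ↓ +157°: 38 + 157 = 195°

195°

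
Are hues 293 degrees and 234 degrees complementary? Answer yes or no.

no

Angular distance: |293 − 234| = 59 = 59°.
Complementary requires 180°.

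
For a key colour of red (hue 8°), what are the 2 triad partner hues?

A triad places three hues 120° apart.
8 + 120 = 128°
8 + 240 = 248°

128° and 248°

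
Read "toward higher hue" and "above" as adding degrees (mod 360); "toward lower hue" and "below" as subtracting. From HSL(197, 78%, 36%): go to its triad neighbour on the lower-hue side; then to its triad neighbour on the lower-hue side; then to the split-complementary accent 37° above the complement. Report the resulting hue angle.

−120° (triadic ↓): 197 − 120 = 77°
−120° (triadic ↓): 77 − 120 = -43 → -43 + 360 = 317°
+217° (split-comp 37° ↑): 317 + 217 = 534 → 534 − 360 = 174°

174°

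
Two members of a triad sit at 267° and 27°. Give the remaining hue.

147°

A triad spaces three hues 120° apart.
The full set is {27°, 147°, 267°}.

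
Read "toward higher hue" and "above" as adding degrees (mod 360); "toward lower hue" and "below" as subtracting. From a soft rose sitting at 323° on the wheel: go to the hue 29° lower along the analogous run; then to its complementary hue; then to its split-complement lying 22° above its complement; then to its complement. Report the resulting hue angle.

136°

analog 29° ↓ −29°: 323 − 29 = 294°
complement +180°: 294 + 180 = 474 → 474 − 360 = 114°
split-comp 22° ↑ +202°: 114 + 202 = 316°
complement +180°: 316 + 180 = 496 → 496 − 360 = 136°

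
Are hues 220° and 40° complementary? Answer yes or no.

Angular distance: |220 − 40| = 180 = 180°.
Complementary requires 180°.

yes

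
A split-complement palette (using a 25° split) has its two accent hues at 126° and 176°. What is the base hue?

The accents sit 25° either side of the complement, so the complement is their short-arc midpoint on the wheel.
Short-arc midpoint of 126° and 176°: 151°.
Base is 180° from the complement: 151 − 180 = -29 → -29 + 360 = 331°

331°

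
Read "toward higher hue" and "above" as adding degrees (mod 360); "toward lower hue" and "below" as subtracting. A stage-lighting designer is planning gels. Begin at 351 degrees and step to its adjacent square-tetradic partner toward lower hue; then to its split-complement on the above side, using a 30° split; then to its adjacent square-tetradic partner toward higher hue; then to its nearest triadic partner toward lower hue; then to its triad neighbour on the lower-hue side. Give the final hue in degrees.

351 − 90 = 261°   (square ↓)
261 + 210 = 471 → 471 − 360 = 111°   (split-comp 30° ↑)
111 + 90 = 201°   (square ↑)
201 − 120 = 81°   (triadic ↓)
81 − 120 = -39 → -39 + 360 = 321°   (triadic ↓)

321°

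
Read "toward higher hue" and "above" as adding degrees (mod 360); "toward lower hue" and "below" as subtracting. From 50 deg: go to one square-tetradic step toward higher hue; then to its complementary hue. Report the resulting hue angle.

320°

square ↑ +90°: 50 + 90 = 140°
complement +180°: 140 + 180 = 320°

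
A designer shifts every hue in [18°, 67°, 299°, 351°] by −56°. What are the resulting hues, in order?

18 − 56 = -38 → -38 + 360 = 322°
67 − 56 = 11°
299 − 56 = 243°
351 − 56 = 295°

322°, 11°, 243°, 295°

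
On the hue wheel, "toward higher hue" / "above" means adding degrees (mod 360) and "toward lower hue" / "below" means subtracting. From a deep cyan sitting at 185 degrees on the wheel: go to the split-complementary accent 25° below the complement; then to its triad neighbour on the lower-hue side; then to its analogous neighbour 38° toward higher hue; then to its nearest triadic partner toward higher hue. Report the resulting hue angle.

split-comp 25° ↓ +155°: 185 + 155 = 340°
triadic ↓ −120°: 340 − 120 = 220°
analog 38° ↑ +38°: 220 + 38 = 258°
triadic ↑ +120°: 258 + 120 = 378 → 378 − 360 = 18°

18°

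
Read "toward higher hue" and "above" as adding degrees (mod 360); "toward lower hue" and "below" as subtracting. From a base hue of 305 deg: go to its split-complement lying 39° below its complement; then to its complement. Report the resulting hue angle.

266°

+141° (split-comp 39° ↓): 305 + 141 = 446 → 446 − 360 = 86°
+180° (complement): 86 + 180 = 266°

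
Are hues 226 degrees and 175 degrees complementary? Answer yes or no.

no

Angular distance: |226 − 175| = 51 = 51°.
Complementary requires 180°.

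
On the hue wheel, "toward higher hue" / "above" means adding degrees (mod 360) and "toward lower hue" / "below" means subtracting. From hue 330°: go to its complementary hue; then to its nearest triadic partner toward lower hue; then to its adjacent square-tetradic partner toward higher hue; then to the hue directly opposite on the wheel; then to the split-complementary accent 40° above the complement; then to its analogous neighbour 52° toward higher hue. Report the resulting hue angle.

212°

330 + 180 = 510 → 510 − 360 = 150°   (complement)
150 − 120 = 30°   (triadic ↓)
30 + 90 = 120°   (square ↑)
120 + 180 = 300°   (complement)
300 + 220 = 520 → 520 − 360 = 160°   (split-comp 40° ↑)
160 + 52 = 212°   (analog 52° ↑)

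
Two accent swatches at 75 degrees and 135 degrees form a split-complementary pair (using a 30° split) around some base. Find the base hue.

285°

The accents sit 30° either side of the complement, so the complement is their short-arc midpoint on the wheel.
Short-arc midpoint of 75° and 135°: 105°.
Base is 180° from the complement: 105 − 180 = -75 → -75 + 360 = 285°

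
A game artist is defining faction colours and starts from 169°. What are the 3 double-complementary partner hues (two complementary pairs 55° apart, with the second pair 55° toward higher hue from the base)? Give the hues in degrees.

224°, 349°, and 44°

A rectangular tetradic uses two complementary pairs 55° apart: offsets 0°, 55°, 180°, 235°.
169 + 55 = 224°
169 + 180 = 349°
169 + 235 = 404 → 404 − 360 = 44°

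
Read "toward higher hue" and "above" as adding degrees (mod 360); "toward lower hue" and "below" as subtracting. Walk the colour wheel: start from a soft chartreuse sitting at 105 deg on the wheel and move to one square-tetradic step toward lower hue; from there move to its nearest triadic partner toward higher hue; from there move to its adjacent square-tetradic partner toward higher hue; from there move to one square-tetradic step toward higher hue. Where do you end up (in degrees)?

−90° (square ↓): 105 − 90 = 15°
+120° (triadic ↑): 15 + 120 = 135°
+90° (square ↑): 135 + 90 = 225°
+90° (square ↑): 225 + 90 = 315°

315°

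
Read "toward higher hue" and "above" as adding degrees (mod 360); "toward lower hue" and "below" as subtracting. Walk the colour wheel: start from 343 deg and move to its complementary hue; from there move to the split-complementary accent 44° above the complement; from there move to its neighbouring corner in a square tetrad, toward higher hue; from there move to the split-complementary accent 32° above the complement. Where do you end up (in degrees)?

+180° (complement): 343 + 180 = 523 → 523 − 360 = 163°
+224° (split-comp 44° ↑): 163 + 224 = 387 → 387 − 360 = 27°
+90° (square ↑): 27 + 90 = 117°
+212° (split-comp 32° ↑): 117 + 212 = 329°

329°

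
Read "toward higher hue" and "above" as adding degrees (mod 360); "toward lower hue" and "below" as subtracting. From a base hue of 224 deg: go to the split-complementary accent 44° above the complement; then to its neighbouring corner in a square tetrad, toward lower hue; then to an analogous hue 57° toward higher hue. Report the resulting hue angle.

55°

+224° (split-comp 44° ↑): 224 + 224 = 448 → 448 − 360 = 88°
−90° (square ↓): 88 − 90 = -2 → -2 + 360 = 358°
+57° (analog 57° ↑): 358 + 57 = 415 → 415 − 360 = 55°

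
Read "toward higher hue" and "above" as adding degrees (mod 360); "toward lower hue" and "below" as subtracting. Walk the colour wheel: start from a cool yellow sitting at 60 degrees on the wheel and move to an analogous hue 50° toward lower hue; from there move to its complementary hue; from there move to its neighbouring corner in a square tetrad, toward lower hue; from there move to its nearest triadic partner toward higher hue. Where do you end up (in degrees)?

220°

60 − 50 = 10°   (analog 50° ↓)
10 + 180 = 190°   (complement)
190 − 90 = 100°   (square ↓)
100 + 120 = 220°   (triadic ↑)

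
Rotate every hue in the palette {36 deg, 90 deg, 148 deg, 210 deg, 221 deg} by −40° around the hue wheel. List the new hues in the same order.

356°, 50°, 108°, 170°, 181°

36 − 40 = -4 → -4 + 360 = 356°
90 − 40 = 50°
148 − 40 = 108°
210 − 40 = 170°
221 − 40 = 181°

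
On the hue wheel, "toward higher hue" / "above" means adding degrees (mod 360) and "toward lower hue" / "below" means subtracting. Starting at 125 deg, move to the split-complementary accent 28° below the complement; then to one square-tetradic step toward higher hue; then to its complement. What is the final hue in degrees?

187°

125 + 152 = 277°   (split-comp 28° ↓)
277 + 90 = 367 → 367 − 360 = 7°   (square ↑)
7 + 180 = 187°   (complement)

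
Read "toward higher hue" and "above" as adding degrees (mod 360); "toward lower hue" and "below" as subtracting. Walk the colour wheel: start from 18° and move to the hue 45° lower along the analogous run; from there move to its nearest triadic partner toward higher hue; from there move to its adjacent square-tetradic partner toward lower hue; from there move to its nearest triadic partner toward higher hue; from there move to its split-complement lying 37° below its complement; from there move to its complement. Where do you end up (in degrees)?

analog 45° ↓ −45°: 18 − 45 = -27 → -27 + 360 = 333°
triadic ↑ +120°: 333 + 120 = 453 → 453 − 360 = 93°
square ↓ −90°: 93 − 90 = 3°
triadic ↑ +120°: 3 + 120 = 123°
split-comp 37° ↓ +143°: 123 + 143 = 266°
complement +180°: 266 + 180 = 446 → 446 − 360 = 86°

86°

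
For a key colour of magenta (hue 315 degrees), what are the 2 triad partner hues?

315 + 120 = 435 → 435 − 360 = 75°
315 + 240 = 555 → 555 − 360 = 195°

75° and 195°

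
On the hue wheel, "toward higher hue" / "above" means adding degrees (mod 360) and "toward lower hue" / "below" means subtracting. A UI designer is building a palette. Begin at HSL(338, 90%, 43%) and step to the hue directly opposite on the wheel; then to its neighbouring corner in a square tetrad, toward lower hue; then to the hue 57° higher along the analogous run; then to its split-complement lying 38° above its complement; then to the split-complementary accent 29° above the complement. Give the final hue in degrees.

192°

338 + 180 = 518 → 518 − 360 = 158°   (complement)
158 − 90 = 68°   (square ↓)
68 + 57 = 125°   (analog 57° ↑)
125 + 218 = 343°   (split-comp 38° ↑)
343 + 209 = 552 → 552 − 360 = 192°   (split-comp 29° ↑)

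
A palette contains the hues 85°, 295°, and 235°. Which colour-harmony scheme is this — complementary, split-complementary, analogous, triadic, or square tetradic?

split-complementary

Sort the hues: 85°, 235°, 295°.
Successive gaps around the wheel: 150°, 60°, 150°.
Two 150° gaps and one 60° gap — a base hue opposite a pair of accents 30° either side of its complement — is the split-complementary pattern.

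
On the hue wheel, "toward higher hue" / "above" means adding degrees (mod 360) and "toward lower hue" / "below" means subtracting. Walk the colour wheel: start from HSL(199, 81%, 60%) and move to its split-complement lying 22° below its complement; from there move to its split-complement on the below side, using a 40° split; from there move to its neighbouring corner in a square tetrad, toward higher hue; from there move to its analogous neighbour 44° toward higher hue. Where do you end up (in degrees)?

271°

split-comp 22° ↓ +158°: 199 + 158 = 357°
split-comp 40° ↓ +140°: 357 + 140 = 497 → 497 − 360 = 137°
square ↑ +90°: 137 + 90 = 227°
analog 44° ↑ +44°: 227 + 44 = 271°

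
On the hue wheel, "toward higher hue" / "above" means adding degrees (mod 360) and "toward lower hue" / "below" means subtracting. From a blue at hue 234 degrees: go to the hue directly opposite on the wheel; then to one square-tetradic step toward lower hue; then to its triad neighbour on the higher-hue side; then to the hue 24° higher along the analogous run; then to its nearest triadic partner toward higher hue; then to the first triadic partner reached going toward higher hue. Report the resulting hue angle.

+180° (complement): 234 + 180 = 414 → 414 − 360 = 54°
−90° (square ↓): 54 − 90 = -36 → -36 + 360 = 324°
+120° (triadic ↑): 324 + 120 = 444 → 444 − 360 = 84°
+24° (analog 24° ↑): 84 + 24 = 108°
+120° (triadic ↑): 108 + 120 = 228°
+120° (triadic ↑): 228 + 120 = 348°

348°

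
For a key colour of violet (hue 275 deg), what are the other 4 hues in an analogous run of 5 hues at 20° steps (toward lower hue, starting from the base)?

255°, 235°, 215°, 195°

275 − 20 = 255°
275 − 40 = 235°
275 − 60 = 215°
275 − 80 = 195°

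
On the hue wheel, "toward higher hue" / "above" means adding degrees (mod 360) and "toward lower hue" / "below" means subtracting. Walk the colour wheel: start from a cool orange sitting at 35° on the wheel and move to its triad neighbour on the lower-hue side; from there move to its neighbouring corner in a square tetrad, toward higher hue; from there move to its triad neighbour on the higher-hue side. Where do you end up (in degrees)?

125°

triadic ↓ −120°: 35 − 120 = -85 → -85 + 360 = 275°
square ↑ +90°: 275 + 90 = 365 → 365 − 360 = 5°
triadic ↑ +120°: 5 + 120 = 125°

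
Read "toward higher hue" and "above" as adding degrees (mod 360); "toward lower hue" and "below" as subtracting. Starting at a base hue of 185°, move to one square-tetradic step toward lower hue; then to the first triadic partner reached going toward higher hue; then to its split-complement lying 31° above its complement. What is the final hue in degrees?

66°

185 − 90 = 95°   (square ↓)
95 + 120 = 215°   (triadic ↑)
215 + 211 = 426 → 426 − 360 = 66°   (split-comp 31° ↑)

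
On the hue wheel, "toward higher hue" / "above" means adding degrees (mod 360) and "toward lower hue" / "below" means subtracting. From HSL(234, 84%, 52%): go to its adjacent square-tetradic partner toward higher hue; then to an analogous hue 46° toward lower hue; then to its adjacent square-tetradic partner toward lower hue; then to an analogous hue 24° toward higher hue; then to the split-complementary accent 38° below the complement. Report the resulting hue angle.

square ↑ +90°: 234 + 90 = 324°
analog 46° ↓ −46°: 324 − 46 = 278°
square ↓ −90°: 278 − 90 = 188°
analog 24° ↑ +24°: 188 + 24 = 212°
split-comp 38° ↓ +142°: 212 + 142 = 354°

354°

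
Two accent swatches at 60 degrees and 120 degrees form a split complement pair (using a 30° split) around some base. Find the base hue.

The accents sit 30° either side of the complement, so the complement is their short-arc midpoint on the wheel.
Short-arc midpoint of 60° and 120°: 90°.
Base is 180° from the complement: 90 − 180 = -90 → -90 + 360 = 270°

270°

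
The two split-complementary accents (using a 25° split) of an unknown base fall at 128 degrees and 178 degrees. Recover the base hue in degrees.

333°

The accents sit 25° either side of the complement, so the complement is their short-arc midpoint on the wheel.
Short-arc midpoint of 128° and 178°: 153°.
Base is 180° from the complement: 153 − 180 = -27 → -27 + 360 = 333°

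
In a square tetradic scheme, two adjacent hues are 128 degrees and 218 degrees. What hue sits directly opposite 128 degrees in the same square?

308°

A square tetradic scheme places four hues 90° apart; opposite corners are 180° apart.
128 + 180 = 308°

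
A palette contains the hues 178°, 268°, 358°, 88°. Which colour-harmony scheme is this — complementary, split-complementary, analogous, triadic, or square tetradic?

square tetradic

Sort the hues: 88°, 178°, 268°, 358°.
Successive gaps around the wheel: 90°, 90°, 90°, 90°.
Four hues every 90° form a square tetradic scheme.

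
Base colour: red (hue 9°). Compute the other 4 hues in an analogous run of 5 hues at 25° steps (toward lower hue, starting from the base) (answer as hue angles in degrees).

344°, 319°, 294°, and 269°

Analogous hues sit every 25° along the wheel.
9 − 25 = -16 → -16 + 360 = 344°
9 − 50 = -41 → -41 + 360 = 319°
9 − 75 = -66 → -66 + 360 = 294°
9 − 100 = -91 → -91 + 360 = 269°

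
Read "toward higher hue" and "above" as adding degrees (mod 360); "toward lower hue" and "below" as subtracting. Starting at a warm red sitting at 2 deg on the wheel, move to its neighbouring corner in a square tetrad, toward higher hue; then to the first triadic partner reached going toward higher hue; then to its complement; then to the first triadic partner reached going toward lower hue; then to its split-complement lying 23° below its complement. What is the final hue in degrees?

+90° (square ↑): 2 + 90 = 92°
+120° (triadic ↑): 92 + 120 = 212°
+180° (complement): 212 + 180 = 392 → 392 − 360 = 32°
−120° (triadic ↓): 32 − 120 = -88 → -88 + 360 = 272°
+157° (split-comp 23° ↓): 272 + 157 = 429 → 429 − 360 = 69°

69°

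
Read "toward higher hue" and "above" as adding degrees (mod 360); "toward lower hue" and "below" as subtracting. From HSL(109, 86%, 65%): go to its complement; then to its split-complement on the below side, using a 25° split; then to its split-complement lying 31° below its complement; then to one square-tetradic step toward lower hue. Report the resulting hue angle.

143°

+180° (complement): 109 + 180 = 289°
+155° (split-comp 25° ↓): 289 + 155 = 444 → 444 − 360 = 84°
+149° (split-comp 31° ↓): 84 + 149 = 233°
−90° (square ↓): 233 − 90 = 143°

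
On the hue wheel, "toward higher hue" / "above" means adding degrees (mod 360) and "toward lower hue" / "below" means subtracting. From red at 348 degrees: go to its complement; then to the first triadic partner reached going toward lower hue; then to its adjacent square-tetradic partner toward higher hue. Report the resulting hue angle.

348 + 180 = 528 → 528 − 360 = 168°   (complement)
168 − 120 = 48°   (triadic ↓)
48 + 90 = 138°   (square ↑)

138°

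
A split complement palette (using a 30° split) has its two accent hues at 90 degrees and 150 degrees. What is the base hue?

The accents sit 30° either side of the complement, so the complement is their short-arc midpoint on the wheel.
Short-arc midpoint of 90° and 150°: 120°.
Base is 180° from the complement: 120 − 180 = -60 → -60 + 360 = 300°

300°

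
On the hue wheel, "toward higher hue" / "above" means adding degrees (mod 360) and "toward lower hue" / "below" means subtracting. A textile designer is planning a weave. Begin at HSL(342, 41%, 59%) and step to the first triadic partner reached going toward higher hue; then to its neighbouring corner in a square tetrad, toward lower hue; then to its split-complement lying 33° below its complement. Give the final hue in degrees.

159°

342 + 120 = 462 → 462 − 360 = 102°   (triadic ↑)
102 − 90 = 12°   (square ↓)
12 + 147 = 159°   (split-comp 33° ↓)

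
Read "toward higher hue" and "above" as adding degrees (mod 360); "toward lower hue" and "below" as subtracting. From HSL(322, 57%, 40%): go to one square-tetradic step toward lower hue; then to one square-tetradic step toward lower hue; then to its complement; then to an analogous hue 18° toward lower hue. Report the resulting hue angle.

304°

square ↓ −90°: 322 − 90 = 232°
square ↓ −90°: 232 − 90 = 142°
complement +180°: 142 + 180 = 322°
analog 18° ↓ −18°: 322 − 18 = 304°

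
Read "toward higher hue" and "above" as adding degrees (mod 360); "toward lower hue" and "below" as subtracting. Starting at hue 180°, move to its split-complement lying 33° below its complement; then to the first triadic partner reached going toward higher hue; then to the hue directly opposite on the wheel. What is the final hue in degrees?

267°

+147° (split-comp 33° ↓): 180 + 147 = 327°
+120° (triadic ↑): 327 + 120 = 447 → 447 − 360 = 87°
+180° (complement): 87 + 180 = 267°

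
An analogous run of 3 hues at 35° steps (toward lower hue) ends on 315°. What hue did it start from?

25°

2 steps of 35° (toward lower hue) give a net shift of −70°.
Start = end − shift: 315 + 70 = 385 → 385 − 360 = 25°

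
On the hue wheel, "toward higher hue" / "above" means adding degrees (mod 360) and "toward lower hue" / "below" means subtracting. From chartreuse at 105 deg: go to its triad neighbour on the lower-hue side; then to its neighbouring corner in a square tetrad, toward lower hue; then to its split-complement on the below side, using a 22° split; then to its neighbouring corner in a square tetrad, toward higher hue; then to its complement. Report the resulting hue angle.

triadic ↓ −120°: 105 − 120 = -15 → -15 + 360 = 345°
square ↓ −90°: 345 − 90 = 255°
split-comp 22° ↓ +158°: 255 + 158 = 413 → 413 − 360 = 53°
square ↑ +90°: 53 + 90 = 143°
complement +180°: 143 + 180 = 323°

323°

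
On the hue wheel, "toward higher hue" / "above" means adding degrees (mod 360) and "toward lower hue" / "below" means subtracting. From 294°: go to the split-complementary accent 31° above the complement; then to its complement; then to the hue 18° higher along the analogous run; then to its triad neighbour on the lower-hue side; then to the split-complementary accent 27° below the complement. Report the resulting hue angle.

16°

+211° (split-comp 31° ↑): 294 + 211 = 505 → 505 − 360 = 145°
+180° (complement): 145 + 180 = 325°
+18° (analog 18° ↑): 325 + 18 = 343°
−120° (triadic ↓): 343 − 120 = 223°
+153° (split-comp 27° ↓): 223 + 153 = 376 → 376 − 360 = 16°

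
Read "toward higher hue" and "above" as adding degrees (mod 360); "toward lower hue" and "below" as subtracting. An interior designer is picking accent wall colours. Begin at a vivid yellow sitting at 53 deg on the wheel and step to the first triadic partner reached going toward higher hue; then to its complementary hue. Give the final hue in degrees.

+120° (triadic ↑): 53 + 120 = 173°
+180° (complement): 173 + 180 = 353°

353°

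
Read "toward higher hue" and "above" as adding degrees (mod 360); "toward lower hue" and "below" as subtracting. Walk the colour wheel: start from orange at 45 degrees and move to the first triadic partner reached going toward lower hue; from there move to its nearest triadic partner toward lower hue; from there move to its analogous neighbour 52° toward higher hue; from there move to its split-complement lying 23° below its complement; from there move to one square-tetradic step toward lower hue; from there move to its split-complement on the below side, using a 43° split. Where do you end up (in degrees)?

45 − 120 = -75 → -75 + 360 = 285°   (triadic ↓)
285 − 120 = 165°   (triadic ↓)
165 + 52 = 217°   (analog 52° ↑)
217 + 157 = 374 → 374 − 360 = 14°   (split-comp 23° ↓)
14 − 90 = -76 → -76 + 360 = 284°   (square ↓)
284 + 137 = 421 → 421 − 360 = 61°   (split-comp 43° ↓)

61°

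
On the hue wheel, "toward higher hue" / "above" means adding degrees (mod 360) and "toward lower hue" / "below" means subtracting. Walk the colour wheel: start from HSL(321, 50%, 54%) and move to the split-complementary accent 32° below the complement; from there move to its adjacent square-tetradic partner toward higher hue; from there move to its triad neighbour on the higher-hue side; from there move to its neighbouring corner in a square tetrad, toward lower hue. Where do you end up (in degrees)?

229°

+148° (split-comp 32° ↓): 321 + 148 = 469 → 469 − 360 = 109°
+90° (square ↑): 109 + 90 = 199°
+120° (triadic ↑): 199 + 120 = 319°
−90° (square ↓): 319 − 90 = 229°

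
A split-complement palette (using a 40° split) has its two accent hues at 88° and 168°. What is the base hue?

308°

The accents sit 40° either side of the complement, so the complement is their short-arc midpoint on the wheel.
Short-arc midpoint of 88° and 168°: 128°.
Base is 180° from the complement: 128 − 180 = -52 → -52 + 360 = 308°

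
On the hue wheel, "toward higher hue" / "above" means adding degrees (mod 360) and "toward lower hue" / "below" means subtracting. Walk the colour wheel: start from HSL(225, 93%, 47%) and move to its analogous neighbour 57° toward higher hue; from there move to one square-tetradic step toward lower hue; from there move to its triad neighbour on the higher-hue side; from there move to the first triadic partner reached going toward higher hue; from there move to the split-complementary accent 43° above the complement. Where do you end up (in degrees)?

analog 57° ↑ +57°: 225 + 57 = 282°
square ↓ −90°: 282 − 90 = 192°
triadic ↑ +120°: 192 + 120 = 312°
triadic ↑ +120°: 312 + 120 = 432 → 432 − 360 = 72°
split-comp 43° ↑ +223°: 72 + 223 = 295°

295°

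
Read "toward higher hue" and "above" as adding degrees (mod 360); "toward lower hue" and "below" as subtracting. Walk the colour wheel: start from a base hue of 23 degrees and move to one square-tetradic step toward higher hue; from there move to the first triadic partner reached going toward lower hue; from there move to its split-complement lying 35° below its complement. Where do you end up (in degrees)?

138°

23 + 90 = 113°   (square ↑)
113 − 120 = -7 → -7 + 360 = 353°   (triadic ↓)
353 + 145 = 498 → 498 − 360 = 138°   (split-comp 35° ↓)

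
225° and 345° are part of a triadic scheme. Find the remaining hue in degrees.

A triad places three hues 120° apart.
The full set through 225° is {105°, 225°, 345°}.
Given {225°, 345°}, the missing hue is 105°.

105°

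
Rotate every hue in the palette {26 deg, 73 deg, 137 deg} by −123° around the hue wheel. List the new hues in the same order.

26 − 123 = -97 → -97 + 360 = 263°
73 − 123 = -50 → -50 + 360 = 310°
137 − 123 = 14°

263°, 310°, 14°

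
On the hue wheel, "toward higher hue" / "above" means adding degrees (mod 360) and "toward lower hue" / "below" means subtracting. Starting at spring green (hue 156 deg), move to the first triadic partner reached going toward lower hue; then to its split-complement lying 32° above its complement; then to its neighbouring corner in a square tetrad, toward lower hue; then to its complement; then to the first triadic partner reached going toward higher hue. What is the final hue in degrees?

98°

156 − 120 = 36°   (triadic ↓)
36 + 212 = 248°   (split-comp 32° ↑)
248 − 90 = 158°   (square ↓)
158 + 180 = 338°   (complement)
338 + 120 = 458 → 458 − 360 = 98°   (triadic ↑)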